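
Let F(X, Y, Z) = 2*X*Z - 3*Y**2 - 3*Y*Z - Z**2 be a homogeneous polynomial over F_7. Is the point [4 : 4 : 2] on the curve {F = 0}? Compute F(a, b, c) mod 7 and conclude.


F(4,4,2) ≡ 3 (mod 7); P is NOT on the curve.

Evaluate F(4, 4, 2) term-by-term (mod 7).
  2*X*Z ↦ 2·4·1·2 = 16
  -3*Y**2 ↦ -3·1·16·1 = -48
  -3*Y*Z ↦ -3·1·4·2 = -24
  -Z**2 ↦ -1·1·1·4 = -4
Sum: F(4, 4, 2) = (16) + (-48) + (-24) + (-4) = -60.
Reducing mod 7: -60 ≡ 3 (mod 7).
Since F(a, b, c) ≡ 3 ≠ 0 (mod 7), P does NOT lie on the curve.


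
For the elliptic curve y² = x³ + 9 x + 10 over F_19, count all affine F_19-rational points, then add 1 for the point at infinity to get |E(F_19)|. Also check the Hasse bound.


Affine points = {(1, 1), (1, 18), (2, 6), (2, 13), (3, 8), (3, 11), (5, 3), (5, 16), (7, 6), (7, 13), (8, 9), (8, 10), (10, 6), (10, 13), (13, 5), (13, 14), (14, 7), (14, 12), (15, 9), (15, 10), (18, 0)}; affine count = 21; |E(F_19)| = 22.

Discriminant check: Δ ∝ 4a³ + 27b² = 4·9³ + 27·10² = 4·729 + 27·100 ≡ 11 (mod 19). Nonzero ⇒ E is nonsingular.
For each x ∈ F_19, compute rhs = x³ + 9·x + 10 mod 19, then count y ∈ F_19 with y² ≡ rhs.
  x = 0: rhs = 10, matching y values: none (0 points).
  x = 1: rhs = 1, matching y values: 1, 18 (2 points).
  x = 2: rhs = 17, matching y values: 6, 13 (2 points).
  x = 3: rhs = 7, matching y values: 8, 11 (2 points).
  x = 4: rhs = 15, matching y values: none (0 points).
  x = 5: rhs = 9, matching y values: 3, 16 (2 points).
  x = 6: rhs = 14, matching y values: none (0 points).
  x = 7: rhs = 17, matching y values: 6, 13 (2 points).
  x = 8: rhs = 5, matching y values: 9, 10 (2 points).
  x = 9: rhs = 3, matching y values: none (0 points).
  x = 10: rhs = 17, matching y values: 6, 13 (2 points).
  x = 11: rhs = 15, matching y values: none (0 points).
  x = 12: rhs = 3, matching y values: none (0 points).
  x = 13: rhs = 6, matching y values: 5, 14 (2 points).
  x = 14: rhs = 11, matching y values: 7, 12 (2 points).
  x = 15: rhs = 5, matching y values: 9, 10 (2 points).
  x = 16: rhs = 13, matching y values: none (0 points).
  x = 17: rhs = 3, matching y values: none (0 points).
  x = 18: rhs = 0, matching y values: 0 (1 points).
Total affine count: 21.
Full point count |E(F_19)| = 21 + 1 = 22.
Hasse bound: |22 − (19+1)| = |2| = 2 ≤ 2√19 ≈ 8.7178 ✓.


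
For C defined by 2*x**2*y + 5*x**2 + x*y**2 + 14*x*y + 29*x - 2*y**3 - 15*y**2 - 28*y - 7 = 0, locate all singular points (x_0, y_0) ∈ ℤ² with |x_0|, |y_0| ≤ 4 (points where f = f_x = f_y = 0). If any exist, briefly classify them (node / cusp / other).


Singular points: {(-2, -3)}; classification: node.

Compute partial derivatives:
  f_x = 4*x*y + 10*x + y**2 + 14*y + 29.
  f_y = 2*x**2 + 2*x*y + 14*x - 6*y**2 - 30*y - 28.
Scan x_0 ∈ {−4, ..., 4}. For each x_0, f_y(x_0, y) is a polynomial in y; find its integer roots y ∈ {−4, ..., 4}, then test f_x and f at those candidates.
  x = -4: f_y(-4, y) = -6*y**2 - 38*y - 52; vanishes at y ∈ {-2}. (-4, -2): f_x = -3 ≠ 0.
  x = -3: f_y(-3, y) = -6*y**2 - 36*y - 52; no integer root y with |y| ≤ 4.
  x = -2: f_y(-2, y) = -6*y**2 - 34*y - 48; vanishes at y ∈ {-3}. (-2, -3): f_x = 0, f = 0 — SINGULAR.
  x = -1: f_y(-1, y) = -6*y**2 - 32*y - 40; vanishes at y ∈ {-2}. (-1, -2): f_x = 3 ≠ 0.
  x = 0: f_y(0, y) = -6*y**2 - 30*y - 28; no integer root y with |y| ≤ 4.
  x = 1: f_y(1, y) = -6*y**2 - 28*y - 12; no integer root y with |y| ≤ 4.
  x = 2: f_y(2, y) = -6*y**2 - 26*y + 8; no integer root y with |y| ≤ 4.
  x = 3: f_y(3, y) = -6*y**2 - 24*y + 32; no integer root y with |y| ≤ 4.
  x = 4: f_y(4, y) = -6*y**2 - 22*y + 60; no integer root y with |y| ≤ 4.
Only singular point on the grid: (-2, -3).
Classify: substitute x = -2 + u, y = -3 + v and expand: f = 2*u**2*v - u**2 + u*v**2 - 2*v**3 + v**2.
No constant or linear terms (consistent with a singular point). Quadratic part: -u**2 + v**2. Cubic part: 2*u**2*v + u*v**2 - 2*v**3.
The quadratic part v**2 - u**2 = (v − u)(v + u) splits into two distinct linear factors, so there are two distinct tangent lines y − -3 = ±(x − -2) — this is a node (ordinary double point).
Classification: node.


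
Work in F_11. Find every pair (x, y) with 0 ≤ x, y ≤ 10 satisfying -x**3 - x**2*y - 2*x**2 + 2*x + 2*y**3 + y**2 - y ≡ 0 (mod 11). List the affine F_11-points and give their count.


Affine F_11-points: {(0, 0), (0, 6), (0, 10), (1, 1), (1, 5), (1, 10), (4, 0), (4, 7), (4, 9), (5, 0), (5, 8), (6, 2), (8, 9), (9, 3), (9, 10), (10, 9)}; count = 16.

For each of the 121 pairs (x, y) ∈ F_11², evaluate f(x, y) mod 11. Record the zeros.
  x = 0: [0↦0, 1↦2, 2↦7, 3↦5, 4↦8, 5↦6, 6↦0, 7↦2, 8↦2, 9↦1, 10↦0]  zeros at y ∈ {0, 6, 10}
  x = 1: [0↦10, 1↦0, 2↦4, 3↦1, 4↦3, 5↦0, 6↦4, 7↦5, 8↦4, 9↦2, 10↦0]  zeros at y ∈ {1, 5, 10}
  x = 2: [0↦10, 1↦8, 2↦9, 3↦3, 4↦2, 5↦7, 6↦8, 7↦6, 8↦2, 9↦8, 10↦3]  zeros at y ∈ ∅
  x = 3: [0↦5, 1↦9, 2↦5, 3↦5, 4↦10, 5↦10, 6↦6, 7↦10, 8↦1, 9↦2, 10↦3]  zeros at y ∈ ∅
  x = 4: [0↦0, 1↦8, 2↦8, 3↦1, 4↦10, 5↦3, 6↦3, 7↦0, 8↦6, 9↦0, 10↦5]  zeros at y ∈ {0, 7, 9}
  x = 5: [0↦0, 1↦10, 2↦1, 3↦7, 4↦7, 5↦2, 6↦4, 7↦3, 8↦0, 9↦7, 10↦3]  zeros at y ∈ {0, 8}
  x = 6: [0↦10, 1↦9, 2↦0, 3↦6, 4↦6, 5↦1, 6↦3, 7↦2, 8↦10, 9↦6, 10↦2]  zeros at y ∈ {2}
  x = 7: [0↦2, 1↦10, 2↦10, 3↦3, 4↦1, 5↦5, 6↦5, 7↦2, 8↦8, 9↦2, 10↦7]  zeros at y ∈ ∅
  x = 8: [0↦3, 1↦7, 2↦3, 3↦3, 4↦8, 5↦8, 6↦4, 7↦8, 8↦10, 9↦0, 10↦1]  zeros at y ∈ {9}
  x = 9: [0↦7, 1↦5, 2↦6, 3↦0, 4↦10, 5↦4, 6↦5, 7↦3, 8↦10, 9↦5, 10↦0]  zeros at y ∈ {3, 10}
  x = 10: [0↦8, 1↦9, 2↦2, 3↦10, 4↦1, 5↦9, 6↦2, 7↦3, 8↦2, 9↦0, 10↦9]  zeros at y ∈ {9}
Collecting zeros: affine points = {(0, 0), (0, 6), (0, 10), (1, 1), (1, 5), (1, 10), (4, 0), (4, 7), (4, 9), (5, 0), (5, 8), (6, 2), (8, 9), (9, 3), (9, 10), (10, 9)}.
Total count |C(F_11)_aff| = 16.


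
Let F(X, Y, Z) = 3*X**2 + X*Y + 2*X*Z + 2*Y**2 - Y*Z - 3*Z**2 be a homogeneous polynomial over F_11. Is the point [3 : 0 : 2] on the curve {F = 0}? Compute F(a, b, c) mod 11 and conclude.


F(3,0,2) ≡ 5 (mod 11); P is NOT on the curve.

Evaluate F(3, 0, 2) term-by-term (mod 11).
  3*X**2 ↦ 3·9·1·1 = 27
  X*Y ↦ 1·3·0·1 = 0
  2*X*Z ↦ 2·3·1·2 = 12
  2*Y**2 ↦ 2·1·0·1 = 0
  -Y*Z ↦ -1·1·0·2 = 0
  -3*Z**2 ↦ -3·1·1·4 = -12
Sum: F(3, 0, 2) = (27) + (0) + (12) + (0) + (0) + (-12) = 27.
Reducing mod 11: 27 ≡ 5 (mod 11).
Since F(a, b, c) ≡ 5 ≠ 0 (mod 11), P does NOT lie on the curve.


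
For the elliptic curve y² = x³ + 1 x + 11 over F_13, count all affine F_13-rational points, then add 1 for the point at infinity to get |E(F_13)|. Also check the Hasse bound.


Affine points = {(1, 0), (4, 1), (4, 12), (6, 5), (6, 8), (7, 6), (7, 7), (11, 1), (11, 12), (12, 3), (12, 10)}; affine count = 11; |E(F_13)| = 12.

Discriminant check: Δ ∝ 4a³ + 27b² = 4·1³ + 27·11² = 4·1 + 27·121 ≡ 8 (mod 13). Nonzero ⇒ E is nonsingular.
For each x ∈ F_13, compute rhs = x³ + 1·x + 11 mod 13, then count y ∈ F_13 with y² ≡ rhs.
  x = 0: rhs = 11, matching y values: none (0 points).
  x = 1: rhs = 0, matching y values: 0 (1 points).
  x = 2: rhs = 8, matching y values: none (0 points).
  x = 3: rhs = 2, matching y values: none (0 points).
  x = 4: rhs = 1, matching y values: 1, 12 (2 points).
  x = 5: rhs = 11, matching y values: none (0 points).
  x = 6: rhs = 12, matching y values: 5, 8 (2 points).
  x = 7: rhs = 10, matching y values: 6, 7 (2 points).
  x = 8: rhs = 11, matching y values: none (0 points).
  x = 9: rhs = 8, matching y values: none (0 points).
  x = 10: rhs = 7, matching y values: none (0 points).
  x = 11: rhs = 1, matching y values: 1, 12 (2 points).
  x = 12: rhs = 9, matching y values: 3, 10 (2 points).
Total affine count: 11.
Full point count |E(F_13)| = 11 + 1 = 12.
Hasse bound: |12 − (13+1)| = |-2| = 2 ≤ 2√13 ≈ 7.2111 ✓.


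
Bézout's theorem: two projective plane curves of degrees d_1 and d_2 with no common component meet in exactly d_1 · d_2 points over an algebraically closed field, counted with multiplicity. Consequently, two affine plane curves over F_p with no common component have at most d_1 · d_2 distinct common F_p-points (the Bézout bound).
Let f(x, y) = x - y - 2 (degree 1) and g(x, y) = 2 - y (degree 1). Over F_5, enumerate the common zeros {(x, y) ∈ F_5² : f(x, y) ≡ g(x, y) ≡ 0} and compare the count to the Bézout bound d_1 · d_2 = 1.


Common zeros: {(4, 2)}; count = 1; Bézout bound = 1.

deg(f) = 1, deg(g) = 1, so Bézout bound = 1.
Scan x ∈ F_5. For each x, list the y ∈ F_5 with f(x, y) ≡ 0 and those with g(x, y) ≡ 0 (mod 5); the common zeros in that column are the intersection.
  x = 0: f ≡ 0 at y ∈ {3}; g ≡ 0 at y ∈ {2}; common: ∅.
  x = 1: f ≡ 0 at y ∈ {4}; g ≡ 0 at y ∈ {2}; common: ∅.
  x = 2: f ≡ 0 at y ∈ {0}; g ≡ 0 at y ∈ {2}; common: ∅.
  x = 3: f ≡ 0 at y ∈ {1}; g ≡ 0 at y ∈ {2}; common: ∅.
  x = 4: f ≡ 0 at y ∈ {2}; g ≡ 0 at y ∈ {2}; common: {2}.
Collecting: common zeros = {(4, 2)}, so the count is 1.
Comparison with the Bézout bound: 1 ≤ 1 = deg(f)·deg(g), as expected for curves with no common component (the bound is attained).


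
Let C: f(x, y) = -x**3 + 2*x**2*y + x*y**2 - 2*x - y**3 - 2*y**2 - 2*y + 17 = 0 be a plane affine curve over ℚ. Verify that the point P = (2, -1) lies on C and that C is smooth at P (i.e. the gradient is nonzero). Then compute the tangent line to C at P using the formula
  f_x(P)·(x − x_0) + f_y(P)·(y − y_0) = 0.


Tangent line at P: -21*x + 3*y + 45 = 0.

Step 1: f(2, -1) = 0, so P lies on C.
Step 2: partial derivatives
  f_x(x, y) = -3*x**2 + 4*x*y + y**2 - 2, f_y(x, y) = 2*x**2 + 2*x*y - 3*y**2 - 4*y - 2.
  f_x(P) = -21, f_y(P) = 3 (gradient nonzero, so P is smooth).
Step 3: tangent line at P: -21·(x − 2) + 3·(y − -1) = 0.
Expanding: -21*x + 3*y + 45 = 0.


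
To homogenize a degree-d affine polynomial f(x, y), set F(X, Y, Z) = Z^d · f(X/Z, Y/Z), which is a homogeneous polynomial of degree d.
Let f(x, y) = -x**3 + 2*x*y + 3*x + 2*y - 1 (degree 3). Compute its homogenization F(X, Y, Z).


F(X, Y, Z) = -X**3 + 2*X*Y*Z + 3*X*Z**2 + 2*Y*Z**2 - Z**3

deg(f) = 3.
Substitute x = X/Z, y = Y/Z into f, then multiply by Z^3.
  monomial -1·x^3·y^0 ↦ -1·X^3·Y^0·Z^0.
  monomial 2·x^1·y^1 ↦ 2·X^1·Y^1·Z^1.
  monomial 3·x^1·y^0 ↦ 3·X^1·Y^0·Z^2.
  monomial 2·x^0·y^1 ↦ 2·X^0·Y^1·Z^2.
  monomial -1·x^0·y^0 ↦ -1·X^0·Y^0·Z^3.
Collecting: F(X, Y, Z) = -X**3 + 2*X*Y*Z + 3*X*Z**2 + 2*Y*Z**2 - Z**3.


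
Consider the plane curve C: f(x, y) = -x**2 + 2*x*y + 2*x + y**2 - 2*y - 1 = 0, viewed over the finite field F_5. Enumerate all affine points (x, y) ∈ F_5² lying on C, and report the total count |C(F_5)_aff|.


Affine F_5-points: {(1, 0)}; count = 1.

For each of the 25 pairs (x, y) ∈ F_5², evaluate f(x, y) mod 5. Record the zeros.
  x = 0: [0↦4, 1↦3, 2↦4, 3↦2, 4↦2]  zeros at y ∈ ∅
  x = 1: [0↦0, 1↦1, 2↦4, 3↦4, 4↦1]  zeros at y ∈ {0}
  x = 2: [0↦4, 1↦2, 2↦2, 3↦4, 4↦3]  zeros at y ∈ ∅
  x = 3: [0↦1, 1↦1, 2↦3, 3↦2, 4↦3]  zeros at y ∈ ∅
  x = 4: [0↦1, 1↦3, 2↦2, 3↦3, 4↦1]  zeros at y ∈ ∅
Collecting zeros: affine points = {(1, 0)}.
Total count |C(F_5)_aff| = 1.


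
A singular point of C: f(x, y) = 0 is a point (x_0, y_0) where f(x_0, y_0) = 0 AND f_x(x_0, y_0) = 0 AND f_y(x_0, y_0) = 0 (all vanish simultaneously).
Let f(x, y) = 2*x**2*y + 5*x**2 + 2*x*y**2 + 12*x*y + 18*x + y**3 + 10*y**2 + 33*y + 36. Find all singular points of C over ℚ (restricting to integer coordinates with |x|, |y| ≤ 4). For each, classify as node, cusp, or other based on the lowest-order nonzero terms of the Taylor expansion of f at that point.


Singular points: {(0, -3)}; classification: node.

Compute partial derivatives:
  f_x = 4*x*y + 10*x + 2*y**2 + 12*y + 18.
  f_y = 2*x**2 + 4*x*y + 12*x + 3*y**2 + 20*y + 33.
Scan x_0 ∈ {−4, ..., 4}. For each x_0, f_y(x_0, y) is a polynomial in y; find its integer roots y ∈ {−4, ..., 4}, then test f_x and f at those candidates.
  x = -4: f_y(-4, y) = 3*y**2 + 4*y + 17; no integer root y with |y| ≤ 4.
  x = -3: f_y(-3, y) = 3*y**2 + 8*y + 15; no integer root y with |y| ≤ 4.
  x = -2: f_y(-2, y) = 3*y**2 + 12*y + 17; no integer root y with |y| ≤ 4.
  x = -1: f_y(-1, y) = 3*y**2 + 16*y + 23; no integer root y with |y| ≤ 4.
  x = 0: f_y(0, y) = 3*y**2 + 20*y + 33; vanishes at y ∈ {-3}. (0, -3): f_x = 0, f = 0 — SINGULAR.
  x = 1: f_y(1, y) = 3*y**2 + 24*y + 47; no integer root y with |y| ≤ 4.
  x = 2: f_y(2, y) = 3*y**2 + 28*y + 65; no integer root y with |y| ≤ 4.
  x = 3: f_y(3, y) = 3*y**2 + 32*y + 87; no integer root y with |y| ≤ 4.
  x = 4: f_y(4, y) = 3*y**2 + 36*y + 113; no integer root y with |y| ≤ 4.
Only singular point on the grid: (0, -3).
Classify: substitute x = 0 + u, y = -3 + v and expand: f = 2*u**2*v - u**2 + 2*u*v**2 + v**3 + v**2.
No constant or linear terms (consistent with a singular point). Quadratic part: -u**2 + v**2. Cubic part: 2*u**2*v + 2*u*v**2 + v**3.
The quadratic part v**2 - u**2 = (v − u)(v + u) splits into two distinct linear factors, so there are two distinct tangent lines y − -3 = ±(x − 0) — this is a node (ordinary double point).
Classification: node.


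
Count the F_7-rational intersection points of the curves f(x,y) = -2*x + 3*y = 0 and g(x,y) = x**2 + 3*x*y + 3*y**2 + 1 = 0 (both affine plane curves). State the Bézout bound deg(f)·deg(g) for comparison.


Common zeros: ∅; count = 0; Bézout bound = 2.

deg(f) = 1, deg(g) = 2, so Bézout bound = 2.
Scan x ∈ F_7. For each x, list the y ∈ F_7 with f(x, y) ≡ 0 and those with g(x, y) ≡ 0 (mod 7); the common zeros in that column are the intersection.
  x = 0: f ≡ 0 at y ∈ {0}; g ≡ 0 at y ∈ {3, 4}; common: ∅.
  x = 1: f ≡ 0 at y ∈ {3}; g ≡ 0 at y ∈ ∅; common: ∅.
  x = 2: f ≡ 0 at y ∈ {6}; g ≡ 0 at y ∈ {1, 4}; common: ∅.
  x = 3: f ≡ 0 at y ∈ {2}; g ≡ 0 at y ∈ ∅; common: ∅.
  x = 4: f ≡ 0 at y ∈ {5}; g ≡ 0 at y ∈ ∅; common: ∅.
  x = 5: f ≡ 0 at y ∈ {1}; g ≡ 0 at y ∈ {3, 6}; common: ∅.
  x = 6: f ≡ 0 at y ∈ {4}; g ≡ 0 at y ∈ ∅; common: ∅.
Collecting: common zeros = ∅, so the count is 0.
Comparison with the Bézout bound: 0 ≤ 2 = deg(f)·deg(g), as expected for curves with no common component (the affine F_7-count falls short of the bound because intersections may lie at infinity, over extension fields, or carry multiplicity).


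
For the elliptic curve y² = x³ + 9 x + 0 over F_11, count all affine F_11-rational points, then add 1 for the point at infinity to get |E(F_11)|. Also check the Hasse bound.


Affine points = {(0, 0), (2, 2), (2, 9), (4, 1), (4, 10), (5, 4), (5, 7), (8, 1), (8, 10), (10, 1), (10, 10)}; affine count = 11; |E(F_11)| = 12.

Discriminant check: Δ ∝ 4a³ + 27b² = 4·9³ + 27·0² = 4·729 + 27·0 ≡ 1 (mod 11). Nonzero ⇒ E is nonsingular.
For each x ∈ F_11, compute rhs = x³ + 9·x + 0 mod 11, then count y ∈ F_11 with y² ≡ rhs.
  x = 0: rhs = 0, matching y values: 0 (1 points).
  x = 1: rhs = 10, matching y values: none (0 points).
  x = 2: rhs = 4, matching y values: 2, 9 (2 points).
  x = 3: rhs = 10, matching y values: none (0 points).
  x = 4: rhs = 1, matching y values: 1, 10 (2 points).
  x = 5: rhs = 5, matching y values: 4, 7 (2 points).
  x = 6: rhs = 6, matching y values: none (0 points).
  x = 7: rhs = 10, matching y values: none (0 points).
  x = 8: rhs = 1, matching y values: 1, 10 (2 points).
  x = 9: rhs = 7, matching y values: none (0 points).
  x = 10: rhs = 1, matching y values: 1, 10 (2 points).
Total affine count: 11.
Full point count |E(F_11)| = 11 + 1 = 12.
Hasse bound: |12 − (11+1)| = |0| = 0 ≤ 2√11 ≈ 6.6332 ✓.


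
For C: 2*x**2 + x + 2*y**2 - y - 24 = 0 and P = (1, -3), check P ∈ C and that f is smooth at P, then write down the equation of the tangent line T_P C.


Tangent line at P: 5*x - 13*y - 44 = 0.

Step 1: f(1, -3) = 0, so P lies on C.
Step 2: partial derivatives
  f_x(x, y) = 4*x + 1, f_y(x, y) = 4*y - 1.
  f_x(P) = 5, f_y(P) = -13 (gradient nonzero, so P is smooth).
Step 3: tangent line at P: 5·(x − 1) + -13·(y − -3) = 0.
Expanding: 5*x - 13*y - 44 = 0.


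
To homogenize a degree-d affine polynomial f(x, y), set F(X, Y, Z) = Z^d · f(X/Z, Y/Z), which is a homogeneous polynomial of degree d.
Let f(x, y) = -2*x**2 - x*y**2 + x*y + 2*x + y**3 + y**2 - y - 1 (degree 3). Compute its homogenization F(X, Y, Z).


F(X, Y, Z) = -2*X**2*Z - X*Y**2 + X*Y*Z + 2*X*Z**2 + Y**3 + Y**2*Z - Y*Z**2 - Z**3

deg(f) = 3.
Substitute x = X/Z, y = Y/Z into f, then multiply by Z^3.
  monomial -2·x^2·y^0 ↦ -2·X^2·Y^0·Z^1.
  monomial -1·x^1·y^2 ↦ -1·X^1·Y^2·Z^0.
  monomial 1·x^1·y^1 ↦ 1·X^1·Y^1·Z^1.
  monomial 2·x^1·y^0 ↦ 2·X^1·Y^0·Z^2.
  monomial 1·x^0·y^3 ↦ 1·X^0·Y^3·Z^0.
  monomial 1·x^0·y^2 ↦ 1·X^0·Y^2·Z^1.
  monomial -1·x^0·y^1 ↦ -1·X^0·Y^1·Z^2.
  monomial -1·x^0·y^0 ↦ -1·X^0·Y^0·Z^3.
Collecting: F(X, Y, Z) = -2*X**2*Z - X*Y**2 + X*Y*Z + 2*X*Z**2 + Y**3 + Y**2*Z - Y*Z**2 - Z**3.


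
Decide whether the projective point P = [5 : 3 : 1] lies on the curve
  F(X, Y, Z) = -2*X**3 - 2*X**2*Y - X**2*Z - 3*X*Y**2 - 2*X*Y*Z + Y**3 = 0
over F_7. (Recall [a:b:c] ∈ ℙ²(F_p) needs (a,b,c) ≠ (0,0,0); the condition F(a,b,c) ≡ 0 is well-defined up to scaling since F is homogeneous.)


F(5,3,1) ≡ 4 (mod 7); P is NOT on the curve.

Evaluate F(5, 3, 1) term-by-term (mod 7).
  -2*X**3 ↦ -2·125·1·1 = -250
  -2*X**2*Y ↦ -2·25·3·1 = -150
  -X**2*Z ↦ -1·25·1·1 = -25
  -3*X*Y**2 ↦ -3·5·9·1 = -135
  -2*X*Y*Z ↦ -2·5·3·1 = -30
  Y**3 ↦ 1·1·27·1 = 27
Sum: F(5, 3, 1) = (-250) + (-150) + (-25) + (-135) + (-30) + (27) = -563.
Reducing mod 7: -563 ≡ 4 (mod 7).
Since F(a, b, c) ≡ 4 ≠ 0 (mod 7), P does NOT lie on the curve.


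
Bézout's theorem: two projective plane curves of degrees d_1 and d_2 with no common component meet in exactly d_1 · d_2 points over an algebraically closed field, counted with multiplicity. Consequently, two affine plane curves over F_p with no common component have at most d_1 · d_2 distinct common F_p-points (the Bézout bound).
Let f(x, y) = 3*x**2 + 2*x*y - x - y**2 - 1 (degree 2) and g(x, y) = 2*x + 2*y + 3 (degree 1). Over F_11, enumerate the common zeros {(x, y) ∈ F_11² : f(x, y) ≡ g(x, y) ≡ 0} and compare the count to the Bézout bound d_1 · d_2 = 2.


Common zeros: {(7, 8)}; count = 1; Bézout bound = 2.

deg(f) = 2, deg(g) = 1, so Bézout bound = 2.
Scan x ∈ F_11. For each x, list the y ∈ F_11 with f(x, y) ≡ 0 and those with g(x, y) ≡ 0 (mod 11); the common zeros in that column are the intersection.
  x = 0: f ≡ 0 at y ∈ ∅; g ≡ 0 at y ∈ {4}; common: ∅.
  x = 1: f ≡ 0 at y ∈ ∅; g ≡ 0 at y ∈ {3}; common: ∅.
  x = 2: f ≡ 0 at y ∈ ∅; g ≡ 0 at y ∈ {2}; common: ∅.
  x = 3: f ≡ 0 at y ∈ ∅; g ≡ 0 at y ∈ {1}; common: ∅.
  x = 4: f ≡ 0 at y ∈ {2, 6}; g ≡ 0 at y ∈ {0}; common: ∅.
  x = 5: f ≡ 0 at y ∈ ∅; g ≡ 0 at y ∈ {10}; common: ∅.
  x = 6: f ≡ 0 at y ∈ {2, 10}; g ≡ 0 at y ∈ {9}; common: ∅.
  x = 7: f ≡ 0 at y ∈ {6, 8}; g ≡ 0 at y ∈ {8}; common: {8}.
  x = 8: f ≡ 0 at y ∈ {1, 4}; g ≡ 0 at y ∈ {7}; common: ∅.
  x = 9: f ≡ 0 at y ∈ ∅; g ≡ 0 at y ∈ {6}; common: ∅.
  x = 10: f ≡ 0 at y ∈ {1, 8}; g ≡ 0 at y ∈ {5}; common: ∅.
Collecting: common zeros = {(7, 8)}, so the count is 1.
Comparison with the Bézout bound: 1 ≤ 2 = deg(f)·deg(g), as expected for curves with no common component (the affine F_11-count falls short of the bound because intersections may lie at infinity, over extension fields, or carry multiplicity).


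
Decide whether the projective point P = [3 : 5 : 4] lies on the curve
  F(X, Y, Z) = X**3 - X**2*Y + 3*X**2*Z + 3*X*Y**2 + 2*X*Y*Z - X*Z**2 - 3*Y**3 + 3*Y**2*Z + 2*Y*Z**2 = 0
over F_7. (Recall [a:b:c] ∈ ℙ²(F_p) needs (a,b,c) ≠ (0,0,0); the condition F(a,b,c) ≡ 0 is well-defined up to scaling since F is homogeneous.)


F(3,5,4) ≡ 3 (mod 7); P is NOT on the curve.

Evaluate F(3, 5, 4) term-by-term (mod 7).
  X**3 ↦ 1·27·1·1 = 27
  -X**2*Y ↦ -1·9·5·1 = -45
  3*X**2*Z ↦ 3·9·1·4 = 108
  3*X*Y**2 ↦ 3·3·25·1 = 225
  2*X*Y*Z ↦ 2·3·5·4 = 120
  -X*Z**2 ↦ -1·3·1·16 = -48
  -3*Y**3 ↦ -3·1·125·1 = -375
  3*Y**2*Z ↦ 3·1·25·4 = 300
  2*Y*Z**2 ↦ 2·1·5·16 = 160
Sum: F(3, 5, 4) = (27) + (-45) + (108) + (225) + (120) + (-48) + (-375) + (300) + (160) = 472.
Reducing mod 7: 472 ≡ 3 (mod 7).
Since F(a, b, c) ≡ 3 ≠ 0 (mod 7), P does NOT lie on the curve.


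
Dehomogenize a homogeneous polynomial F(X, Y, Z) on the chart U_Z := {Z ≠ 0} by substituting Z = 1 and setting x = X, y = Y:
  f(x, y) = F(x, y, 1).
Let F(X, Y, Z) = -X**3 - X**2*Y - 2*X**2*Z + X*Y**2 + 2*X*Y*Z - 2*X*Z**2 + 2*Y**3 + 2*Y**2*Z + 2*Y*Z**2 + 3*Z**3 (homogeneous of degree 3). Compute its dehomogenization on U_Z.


f(x, y) = -x**3 - x**2*y - 2*x**2 + x*y**2 + 2*x*y - 2*x + 2*y**3 + 2*y**2 + 2*y + 3

On U_Z we set Z = 1. Each monomial c·X^i·Y^j·Z^k in F becomes c·x^i·y^j·1^k = c·x^i·y^j.
Substituting Z = 1: F(X, Y, 1) = -x**3 - x**2*y - 2*x**2 + x*y**2 + 2*x*y - 2*x + 2*y**3 + 2*y**2 + 2*y + 3.
Note: deg(f) ≤ deg(F) = 3; strict inequality happens when F is divisible by Z (lost terms).


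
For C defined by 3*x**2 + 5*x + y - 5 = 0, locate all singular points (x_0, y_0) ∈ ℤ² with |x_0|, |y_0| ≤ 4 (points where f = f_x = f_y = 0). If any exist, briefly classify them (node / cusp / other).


No singular points in the scanned grid; C is smooth there.

Compute partial derivatives:
  f_x = 6*x + 5.
  f_y = 1.
f_y = 1 is a nonzero constant, so f_y never vanishes: no point (x, y) can satisfy f = f_x = f_y = 0. In particular no (x, y) ∈ {−4, ..., 4}² is singular; the curve is smooth.


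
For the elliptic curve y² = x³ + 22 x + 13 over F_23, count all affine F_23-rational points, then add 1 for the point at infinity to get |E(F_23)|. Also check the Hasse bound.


Affine points = {(0, 6), (0, 17), (1, 6), (1, 17), (4, 2), (4, 21), (5, 8), (5, 15), (6, 4), (6, 19), (7, 2), (7, 21), (12, 2), (12, 21), (13, 9), (13, 14), (14, 11), (14, 12), (18, 10), (18, 13), (20, 9), (20, 14), (22, 6), (22, 17)}; affine count = 24; |E(F_23)| = 25.

Discriminant check: Δ ∝ 4a³ + 27b² = 4·22³ + 27·13² = 4·10648 + 27·169 ≡ 5 (mod 23). Nonzero ⇒ E is nonsingular.
For each x ∈ F_23, compute rhs = x³ + 22·x + 13 mod 23, then count y ∈ F_23 with y² ≡ rhs.
  x = 0: rhs = 13, matching y values: 6, 17 (2 points).
  x = 1: rhs = 13, matching y values: 6, 17 (2 points).
  x = 2: rhs = 19, matching y values: none (0 points).
  x = 3: rhs = 14, matching y values: none (0 points).
  x = 4: rhs = 4, matching y values: 2, 21 (2 points).
  x = 5: rhs = 18, matching y values: 8, 15 (2 points).
  x = 6: rhs = 16, matching y values: 4, 19 (2 points).
  x = 7: rhs = 4, matching y values: 2, 21 (2 points).
  x = 8: rhs = 11, matching y values: none (0 points).
  x = 9: rhs = 20, matching y values: none (0 points).
  x = 10: rhs = 14, matching y values: none (0 points).
  x = 11: rhs = 22, matching y values: none (0 points).
  x = 12: rhs = 4, matching y values: 2, 21 (2 points).
  x = 13: rhs = 12, matching y values: 9, 14 (2 points).
  x = 14: rhs = 6, matching y values: 11, 12 (2 points).
  x = 15: rhs = 15, matching y values: none (0 points).
  x = 16: rhs = 22, matching y values: none (0 points).
  x = 17: rhs = 10, matching y values: none (0 points).
  x = 18: rhs = 8, matching y values: 10, 13 (2 points).
  x = 19: rhs = 22, matching y values: none (0 points).
  x = 20: rhs = 12, matching y values: 9, 14 (2 points).
  x = 21: rhs = 7, matching y values: none (0 points).
  x = 22: rhs = 13, matching y values: 6, 17 (2 points).
Total affine count: 24.
Full point count |E(F_23)| = 24 + 1 = 25.
Hasse bound: |25 − (23+1)| = |1| = 1 ≤ 2√23 ≈ 9.5917 ✓.


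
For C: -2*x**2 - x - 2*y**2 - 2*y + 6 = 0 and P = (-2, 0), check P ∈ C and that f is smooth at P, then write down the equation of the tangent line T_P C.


Tangent line at P: 7*x - 2*y + 14 = 0.

Step 1: f(-2, 0) = 0, so P lies on C.
Step 2: partial derivatives
  f_x(x, y) = -4*x - 1, f_y(x, y) = -4*y - 2.
  f_x(P) = 7, f_y(P) = -2 (gradient nonzero, so P is smooth).
Step 3: tangent line at P: 7·(x − -2) + -2·(y − 0) = 0.
Expanding: 7*x - 2*y + 14 = 0.


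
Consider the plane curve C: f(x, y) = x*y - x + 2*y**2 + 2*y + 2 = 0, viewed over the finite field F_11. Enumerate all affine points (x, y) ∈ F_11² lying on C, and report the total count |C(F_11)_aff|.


Affine F_11-points: {(1, 5), (1, 10), (2, 0), (2, 9), (3, 7), (7, 6), (8, 2), (8, 4), (9, 3), (9, 8)}; count = 10.

For each of the 121 pairs (x, y) ∈ F_11², evaluate f(x, y) mod 11. Record the zeros.
  x = 0: [0↦2, 1↦6, 2↦3, 3↦4, 4↦9, 5↦7, 6↦9, 7↦4, 8↦3, 9↦6, 10↦2]  zeros at y ∈ ∅
  x = 1: [0↦1, 1↦6, 2↦4, 3↦6, 4↦1, 5↦0, 6↦3, 7↦10, 8↦10, 9↦3, 10↦0]  zeros at y ∈ {5, 10}
  x = 2: [0↦0, 1↦6, 2↦5, 3↦8, 4↦4, 5↦4, 6↦8, 7↦5, 8↦6, 9↦0, 10↦9]  zeros at y ∈ {0, 9}
  x = 3: [0↦10, 1↦6, 2↦6, 3↦10, 4↦7, 5↦8, 6↦2, 7↦0, 8↦2, 9↦8, 10↦7]  zeros at y ∈ {7}
  x = 4: [0↦9, 1↦6, 2↦7, 3↦1, 4↦10, 5↦1, 6↦7, 7↦6, 8↦9, 9↦5, 10↦5]  zeros at y ∈ ∅
  x = 5: [0↦8, 1↦6, 2↦8, 3↦3, 4↦2, 5↦5, 6↦1, 7↦1, 8↦5, 9↦2, 10↦3]  zeros at y ∈ ∅
  x = 6: [0↦7, 1↦6, 2↦9, 3↦5, 4↦5, 5↦9, 6↦6, 7↦7, 8↦1, 9↦10, 10↦1]  zeros at y ∈ ∅
  x = 7: [0↦6, 1↦6, 2↦10, 3↦7, 4↦8, 5↦2, 6↦0, 7↦2, 8↦8, 9↦7, 10↦10]  zeros at y ∈ {6}
  x = 8: [0↦5, 1↦6, 2↦0, 3↦9, 4↦0, 5↦6, 6↦5, 7↦8, 8↦4, 9↦4, 10↦8]  zeros at y ∈ {2, 4}
  x = 9: [0↦4, 1↦6, 2↦1, 3↦0, 4↦3, 5↦10, 6↦10, 7↦3, 8↦0, 9↦1, 10↦6]  zeros at y ∈ {3, 8}
  x = 10: [0↦3, 1↦6, 2↦2, 3↦2, 4↦6, 5↦3, 6↦4, 7↦9, 8↦7, 9↦9, 10↦4]  zeros at y ∈ ∅
Collecting zeros: affine points = {(1, 5), (1, 10), (2, 0), (2, 9), (3, 7), (7, 6), (8, 2), (8, 4), (9, 3), (9, 8)}.
Total count |C(F_11)_aff| = 10.


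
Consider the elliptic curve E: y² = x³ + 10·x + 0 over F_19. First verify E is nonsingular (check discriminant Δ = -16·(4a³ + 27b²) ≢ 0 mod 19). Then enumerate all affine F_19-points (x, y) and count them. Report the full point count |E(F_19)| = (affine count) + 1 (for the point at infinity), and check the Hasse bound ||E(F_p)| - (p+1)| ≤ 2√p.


Affine points = {(0, 0), (1, 7), (1, 12), (2, 3), (2, 16), (3, 0), (4, 3), (4, 16), (5, 2), (5, 17), (10, 6), (10, 13), (11, 4), (11, 15), (12, 9), (12, 10), (13, 3), (13, 16), (16, 0)}; affine count = 19; |E(F_19)| = 20.

Discriminant check: Δ ∝ 4a³ + 27b² = 4·10³ + 27·0² = 4·1000 + 27·0 ≡ 10 (mod 19). Nonzero ⇒ E is nonsingular.
For each x ∈ F_19, compute rhs = x³ + 10·x + 0 mod 19, then count y ∈ F_19 with y² ≡ rhs.
  x = 0: rhs = 0, matching y values: 0 (1 points).
  x = 1: rhs = 11, matching y values: 7, 12 (2 points).
  x = 2: rhs = 9, matching y values: 3, 16 (2 points).
  x = 3: rhs = 0, matching y values: 0 (1 points).
  x = 4: rhs = 9, matching y values: 3, 16 (2 points).
  x = 5: rhs = 4, matching y values: 2, 17 (2 points).
  x = 6: rhs = 10, matching y values: none (0 points).
  x = 7: rhs = 14, matching y values: none (0 points).
  x = 8: rhs = 3, matching y values: none (0 points).
  x = 9: rhs = 2, matching y values: none (0 points).
  x = 10: rhs = 17, matching y values: 6, 13 (2 points).
  x = 11: rhs = 16, matching y values: 4, 15 (2 points).
  x = 12: rhs = 5, matching y values: 9, 10 (2 points).
  x = 13: rhs = 9, matching y values: 3, 16 (2 points).
  x = 14: rhs = 15, matching y values: none (0 points).
  x = 15: rhs = 10, matching y values: none (0 points).
  x = 16: rhs = 0, matching y values: 0 (1 points).
  x = 17: rhs = 10, matching y values: none (0 points).
  x = 18: rhs = 8, matching y values: none (0 points).
Total affine count: 19.
Full point count |E(F_19)| = 19 + 1 = 20.
Hasse bound: |20 − (19+1)| = |0| = 0 ≤ 2√19 ≈ 8.7178 ✓.


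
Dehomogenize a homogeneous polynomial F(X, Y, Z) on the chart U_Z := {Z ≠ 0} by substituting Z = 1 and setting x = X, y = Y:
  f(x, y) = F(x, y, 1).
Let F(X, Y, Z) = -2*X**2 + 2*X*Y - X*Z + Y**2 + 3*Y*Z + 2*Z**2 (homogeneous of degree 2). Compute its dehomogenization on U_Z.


f(x, y) = -2*x**2 + 2*x*y - x + y**2 + 3*y + 2

On U_Z we set Z = 1. Each monomial c·X^i·Y^j·Z^k in F becomes c·x^i·y^j·1^k = c·x^i·y^j.
Substituting Z = 1: F(X, Y, 1) = -2*x**2 + 2*x*y - x + y**2 + 3*y + 2.
Note: deg(f) ≤ deg(F) = 2; strict inequality happens when F is divisible by Z (lost terms).


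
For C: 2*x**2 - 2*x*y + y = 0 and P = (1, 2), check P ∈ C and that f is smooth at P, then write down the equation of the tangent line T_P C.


Tangent line at P: 2 - y = 0.

Step 1: f(1, 2) = 0, so P lies on C.
Step 2: partial derivatives
  f_x(x, y) = 4*x - 2*y, f_y(x, y) = 1 - 2*x.
  f_x(P) = 0, f_y(P) = -1 (gradient nonzero, so P is smooth).
Step 3: tangent line at P: 0·(x − 1) + -1·(y − 2) = 0.
Expanding: 2 - y = 0.


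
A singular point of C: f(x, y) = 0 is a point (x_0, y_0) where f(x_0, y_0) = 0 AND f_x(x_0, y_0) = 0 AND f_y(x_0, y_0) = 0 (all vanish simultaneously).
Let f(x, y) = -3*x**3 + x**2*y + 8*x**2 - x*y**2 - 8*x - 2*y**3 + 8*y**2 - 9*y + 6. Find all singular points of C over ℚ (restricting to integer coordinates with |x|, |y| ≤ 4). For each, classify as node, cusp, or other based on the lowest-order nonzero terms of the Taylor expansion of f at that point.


Singular points: {(1, 1)}; classification: cusp.

Compute partial derivatives:
  f_x = -9*x**2 + 2*x*y + 16*x - y**2 - 8.
  f_y = x**2 - 2*x*y - 6*y**2 + 16*y - 9.
Scan x_0 ∈ {−4, ..., 4}. For each x_0, f_y(x_0, y) is a polynomial in y; find its integer roots y ∈ {−4, ..., 4}, then test f_x and f at those candidates.
  x = -4: f_y(-4, y) = -6*y**2 + 24*y + 7; no integer root y with |y| ≤ 4.
  x = -3: f_y(-3, y) = -6*y**2 + 22*y; vanishes at y ∈ {0}. (-3, 0): f_x = -137 ≠ 0.
  x = -2: f_y(-2, y) = -6*y**2 + 20*y - 5; no integer root y with |y| ≤ 4.
  x = -1: f_y(-1, y) = -6*y**2 + 18*y - 8; no integer root y with |y| ≤ 4.
  x = 0: f_y(0, y) = -6*y**2 + 16*y - 9; no integer root y with |y| ≤ 4.
  x = 1: f_y(1, y) = -6*y**2 + 14*y - 8; vanishes at y ∈ {1}. (1, 1): f_x = 0, f = 0 — SINGULAR.
  x = 2: f_y(2, y) = -6*y**2 + 12*y - 5; no integer root y with |y| ≤ 4.
  x = 3: f_y(3, y) = -6*y**2 + 10*y; vanishes at y ∈ {0}. (3, 0): f_x = -41 ≠ 0.
  x = 4: f_y(4, y) = -6*y**2 + 8*y + 7; no integer root y with |y| ≤ 4.
Only singular point on the grid: (1, 1).
Classify: substitute x = 1 + u, y = 1 + v and expand: f = -3*u**3 + u**2*v - u*v**2 - 2*v**3 + v**2.
No constant or linear terms (consistent with a singular point). Quadratic part: v**2. Cubic part: -3*u**3 + u**2*v - u*v**2 - 2*v**3.
The quadratic part v**2 is a perfect square, so there is a single (double) tangent line v = 0, i.e. y = 1. Restricting the cubic part to that line (v = 0) leaves -3*u**3 ≠ 0, so f is not divisible by v and the branch is v² ≈ 3*u**3 to lowest order — this is a cusp.
Classification: cusp.


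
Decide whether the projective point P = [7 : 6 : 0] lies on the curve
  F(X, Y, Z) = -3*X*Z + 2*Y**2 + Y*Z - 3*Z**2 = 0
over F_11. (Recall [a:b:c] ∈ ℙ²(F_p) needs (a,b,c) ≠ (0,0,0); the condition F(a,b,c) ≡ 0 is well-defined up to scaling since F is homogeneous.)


F(7,6,0) ≡ 6 (mod 11); P is NOT on the curve.

Evaluate F(7, 6, 0) term-by-term (mod 11).
  -3*X*Z ↦ -3·7·1·0 = 0
  2*Y**2 ↦ 2·1·36·1 = 72
  Y*Z ↦ 1·1·6·0 = 0
  -3*Z**2 ↦ -3·1·1·0 = 0
Sum: F(7, 6, 0) = (0) + (72) + (0) + (0) = 72.
Reducing mod 11: 72 ≡ 6 (mod 11).
Since F(a, b, c) ≡ 6 ≠ 0 (mod 11), P does NOT lie on the curve.


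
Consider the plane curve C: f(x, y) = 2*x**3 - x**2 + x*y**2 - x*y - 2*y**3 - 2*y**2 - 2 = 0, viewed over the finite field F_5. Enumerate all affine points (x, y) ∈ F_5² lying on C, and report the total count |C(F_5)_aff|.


Affine F_5-points: {(1, 1), (2, 0), (2, 2), (2, 3), (3, 2), (4, 0)}; count = 6.

For each of the 25 pairs (x, y) ∈ F_5², evaluate f(x, y) mod 5. Record the zeros.
  x = 0: [0↦3, 1↦4, 2↦4, 3↦1, 4↦3]  zeros at y ∈ ∅
  x = 1: [0↦4, 1↦0, 2↦2, 3↦3, 4↦1]  zeros at y ∈ {1}
  x = 2: [0↦0, 1↦1, 2↦0, 3↦0, 4↦4]  zeros at y ∈ {0, 2, 3}
  x = 3: [0↦3, 1↦4, 2↦0, 3↦4, 4↦4]  zeros at y ∈ {2}
  x = 4: [0↦0, 1↦1, 2↦4, 3↦2, 4↦3]  zeros at y ∈ {0}
Collecting zeros: affine points = {(1, 1), (2, 0), (2, 2), (2, 3), (3, 2), (4, 0)}.
Total count |C(F_5)_aff| = 6.


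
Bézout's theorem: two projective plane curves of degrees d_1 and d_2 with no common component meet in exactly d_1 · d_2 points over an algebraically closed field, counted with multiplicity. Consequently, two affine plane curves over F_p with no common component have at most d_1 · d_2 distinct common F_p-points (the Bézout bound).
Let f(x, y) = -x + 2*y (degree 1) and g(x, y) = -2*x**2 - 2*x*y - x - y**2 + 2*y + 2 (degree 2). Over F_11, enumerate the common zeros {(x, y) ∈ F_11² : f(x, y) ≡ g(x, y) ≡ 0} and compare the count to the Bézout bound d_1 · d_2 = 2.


Common zeros: {(2, 1), (9, 10)}; count = 2; Bézout bound = 2.

deg(f) = 1, deg(g) = 2, so Bézout bound = 2.
Scan x ∈ F_11. For each x, list the y ∈ F_11 with f(x, y) ≡ 0 and those with g(x, y) ≡ 0 (mod 11); the common zeros in that column are the intersection.
  x = 0: f ≡ 0 at y ∈ {0}; g ≡ 0 at y ∈ {6, 7}; common: ∅.
  x = 1: f ≡ 0 at y ∈ {6}; g ≡ 0 at y ∈ ∅; common: ∅.
  x = 2: f ≡ 0 at y ∈ {1}; g ≡ 0 at y ∈ {1, 8}; common: {1}.
  x = 3: f ≡ 0 at y ∈ {7}; g ≡ 0 at y ∈ ∅; common: ∅.
  x = 4: f ≡ 0 at y ∈ {2}; g ≡ 0 at y ∈ ∅; common: ∅.
  x = 5: f ≡ 0 at y ∈ {8}; g ≡ 0 at y ∈ ∅; common: ∅.
  x = 6: f ≡ 0 at y ∈ {3}; g ≡ 0 at y ∈ {4, 8}; common: ∅.
  x = 7: f ≡ 0 at y ∈ {9}; g ≡ 0 at y ∈ ∅; common: ∅.
  x = 8: f ≡ 0 at y ∈ {4}; g ≡ 0 at y ∈ {9, 10}; common: ∅.
  x = 9: f ≡ 0 at y ∈ {10}; g ≡ 0 at y ∈ {7, 10}; common: {10}.
  x = 10: f ≡ 0 at y ∈ {5}; g ≡ 0 at y ∈ {6, 9}; common: ∅.
Collecting: common zeros = {(2, 1), (9, 10)}, so the count is 2.
Comparison with the Bézout bound: 2 ≤ 2 = deg(f)·deg(g), as expected for curves with no common component (the bound is attained).


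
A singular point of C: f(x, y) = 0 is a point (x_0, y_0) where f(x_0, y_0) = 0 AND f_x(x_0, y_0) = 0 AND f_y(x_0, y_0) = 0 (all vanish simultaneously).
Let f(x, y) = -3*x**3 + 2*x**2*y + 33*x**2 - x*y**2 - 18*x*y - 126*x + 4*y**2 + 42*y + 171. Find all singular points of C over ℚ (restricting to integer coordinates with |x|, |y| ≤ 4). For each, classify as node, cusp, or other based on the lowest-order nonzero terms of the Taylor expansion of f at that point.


Singular points: {(3, -3)}; classification: cusp.

Compute partial derivatives:
  f_x = -9*x**2 + 4*x*y + 66*x - y**2 - 18*y - 126.
  f_y = 2*x**2 - 2*x*y - 18*x + 8*y + 42.
Scan x_0 ∈ {−4, ..., 4}. For each x_0, f_y(x_0, y) is a polynomial in y; find its integer roots y ∈ {−4, ..., 4}, then test f_x and f at those candidates.
  x = -4: f_y(-4, y) = 16*y + 146; no integer root y with |y| ≤ 4.
  x = -3: f_y(-3, y) = 14*y + 114; no integer root y with |y| ≤ 4.
  x = -2: f_y(-2, y) = 12*y + 86; no integer root y with |y| ≤ 4.
  x = -1: f_y(-1, y) = 10*y + 62; no integer root y with |y| ≤ 4.
  x = 0: f_y(0, y) = 8*y + 42; no integer root y with |y| ≤ 4.
  x = 1: f_y(1, y) = 6*y + 26; no integer root y with |y| ≤ 4.
  x = 2: f_y(2, y) = 4*y + 14; no integer root y with |y| ≤ 4.
  x = 3: f_y(3, y) = 2*y + 6; vanishes at y ∈ {-3}. (3, -3): f_x = 0, f = 0 — SINGULAR.
  x = 4: f_y(4, y) = 2; no integer root y with |y| ≤ 4.
Only singular point on the grid: (3, -3).
Classify: substitute x = 3 + u, y = -3 + v and expand: f = -3*u**3 + 2*u**2*v - u*v**2 + v**2.
No constant or linear terms (consistent with a singular point). Quadratic part: v**2. Cubic part: -3*u**3 + 2*u**2*v - u*v**2.
The quadratic part v**2 is a perfect square, so there is a single (double) tangent line v = 0, i.e. y = -3. Restricting the cubic part to that line (v = 0) leaves -3*u**3 ≠ 0, so f is not divisible by v and the branch is v² ≈ 3*u**3 to lowest order — this is a cusp.
Classification: cusp.


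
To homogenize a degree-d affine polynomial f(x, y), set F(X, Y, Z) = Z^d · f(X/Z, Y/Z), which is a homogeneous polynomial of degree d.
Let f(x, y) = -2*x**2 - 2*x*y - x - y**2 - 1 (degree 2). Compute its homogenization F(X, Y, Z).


F(X, Y, Z) = -2*X**2 - 2*X*Y - X*Z - Y**2 - Z**2

deg(f) = 2.
Substitute x = X/Z, y = Y/Z into f, then multiply by Z^2.
  monomial -2·x^2·y^0 ↦ -2·X^2·Y^0·Z^0.
  monomial -2·x^1·y^1 ↦ -2·X^1·Y^1·Z^0.
  monomial -1·x^1·y^0 ↦ -1·X^1·Y^0·Z^1.
  monomial -1·x^0·y^2 ↦ -1·X^0·Y^2·Z^0.
  monomial -1·x^0·y^0 ↦ -1·X^0·Y^0·Z^2.
Collecting: F(X, Y, Z) = -2*X**2 - 2*X*Y - X*Z - Y**2 - Z**2.


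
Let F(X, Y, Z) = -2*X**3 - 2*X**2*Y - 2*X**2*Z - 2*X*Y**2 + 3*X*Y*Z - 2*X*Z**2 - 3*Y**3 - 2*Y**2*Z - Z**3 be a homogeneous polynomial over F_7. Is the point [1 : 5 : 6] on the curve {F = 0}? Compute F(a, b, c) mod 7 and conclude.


F(1,5,6) ≡ 5 (mod 7); P is NOT on the curve.

Evaluate F(1, 5, 6) term-by-term (mod 7).
  -2*X**3 ↦ -2·1·1·1 = -2
  -2*X**2*Y ↦ -2·1·5·1 = -10
  -2*X**2*Z ↦ -2·1·1·6 = -12
  -2*X*Y**2 ↦ -2·1·25·1 = -50
  3*X*Y*Z ↦ 3·1·5·6 = 90
  -2*X*Z**2 ↦ -2·1·1·36 = -72
  -3*Y**3 ↦ -3·1·125·1 = -375
  -2*Y**2*Z ↦ -2·1·25·6 = -300
  -Z**3 ↦ -1·1·1·216 = -216
Sum: F(1, 5, 6) = (-2) + (-10) + (-12) + (-50) + (90) + (-72) + (-375) + (-300) + (-216) = -947.
Reducing mod 7: -947 ≡ 5 (mod 7).
Since F(a, b, c) ≡ 5 ≠ 0 (mod 7), P does NOT lie on the curve.


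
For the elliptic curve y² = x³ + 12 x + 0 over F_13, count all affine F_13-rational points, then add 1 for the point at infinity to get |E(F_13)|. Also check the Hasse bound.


Affine points = {(0, 0), (1, 0), (5, 4), (5, 9), (8, 6), (8, 7), (12, 0)}; affine count = 7; |E(F_13)| = 8.

Discriminant check: Δ ∝ 4a³ + 27b² = 4·12³ + 27·0² = 4·1728 + 27·0 ≡ 9 (mod 13). Nonzero ⇒ E is nonsingular.
For each x ∈ F_13, compute rhs = x³ + 12·x + 0 mod 13, then count y ∈ F_13 with y² ≡ rhs.
  x = 0: rhs = 0, matching y values: 0 (1 points).
  x = 1: rhs = 0, matching y values: 0 (1 points).
  x = 2: rhs = 6, matching y values: none (0 points).
  x = 3: rhs = 11, matching y values: none (0 points).
  x = 4: rhs = 8, matching y values: none (0 points).
  x = 5: rhs = 3, matching y values: 4, 9 (2 points).
  x = 6: rhs = 2, matching y values: none (0 points).
  x = 7: rhs = 11, matching y values: none (0 points).
  x = 8: rhs = 10, matching y values: 6, 7 (2 points).
  x = 9: rhs = 5, matching y values: none (0 points).
  x = 10: rhs = 2, matching y values: none (0 points).
  x = 11: rhs = 7, matching y values: none (0 points).
  x = 12: rhs = 0, matching y values: 0 (1 points).
Total affine count: 7.
Full point count |E(F_13)| = 7 + 1 = 8.
Hasse bound: |8 − (13+1)| = |-6| = 6 ≤ 2√13 ≈ 7.2111 ✓.


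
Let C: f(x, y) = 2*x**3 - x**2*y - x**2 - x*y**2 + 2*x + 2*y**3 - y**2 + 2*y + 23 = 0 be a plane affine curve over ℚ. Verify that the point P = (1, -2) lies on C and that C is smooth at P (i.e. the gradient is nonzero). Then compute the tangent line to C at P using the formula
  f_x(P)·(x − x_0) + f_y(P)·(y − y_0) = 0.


Tangent line at P: 6*x + 33*y + 60 = 0.

Step 1: f(1, -2) = 0, so P lies on C.
Step 2: partial derivatives
  f_x(x, y) = 6*x**2 - 2*x*y - 2*x - y**2 + 2, f_y(x, y) = -x**2 - 2*x*y + 6*y**2 - 2*y + 2.
  f_x(P) = 6, f_y(P) = 33 (gradient nonzero, so P is smooth).
Step 3: tangent line at P: 6·(x − 1) + 33·(y − -2) = 0.
Expanding: 6*x + 33*y + 60 = 0.
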